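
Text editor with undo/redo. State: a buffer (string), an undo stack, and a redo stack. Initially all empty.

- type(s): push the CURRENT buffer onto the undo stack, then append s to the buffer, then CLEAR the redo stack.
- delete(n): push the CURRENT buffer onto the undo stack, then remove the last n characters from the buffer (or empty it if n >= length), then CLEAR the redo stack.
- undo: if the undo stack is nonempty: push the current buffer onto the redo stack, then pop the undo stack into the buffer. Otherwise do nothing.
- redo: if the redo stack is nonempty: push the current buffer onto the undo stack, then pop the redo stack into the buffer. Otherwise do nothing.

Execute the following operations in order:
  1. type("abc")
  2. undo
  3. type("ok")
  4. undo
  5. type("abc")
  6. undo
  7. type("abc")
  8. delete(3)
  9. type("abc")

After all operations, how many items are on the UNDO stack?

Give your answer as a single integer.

Answer: 3

Derivation:
After op 1 (type): buf='abc' undo_depth=1 redo_depth=0
After op 2 (undo): buf='(empty)' undo_depth=0 redo_depth=1
After op 3 (type): buf='ok' undo_depth=1 redo_depth=0
After op 4 (undo): buf='(empty)' undo_depth=0 redo_depth=1
After op 5 (type): buf='abc' undo_depth=1 redo_depth=0
After op 6 (undo): buf='(empty)' undo_depth=0 redo_depth=1
After op 7 (type): buf='abc' undo_depth=1 redo_depth=0
After op 8 (delete): buf='(empty)' undo_depth=2 redo_depth=0
After op 9 (type): buf='abc' undo_depth=3 redo_depth=0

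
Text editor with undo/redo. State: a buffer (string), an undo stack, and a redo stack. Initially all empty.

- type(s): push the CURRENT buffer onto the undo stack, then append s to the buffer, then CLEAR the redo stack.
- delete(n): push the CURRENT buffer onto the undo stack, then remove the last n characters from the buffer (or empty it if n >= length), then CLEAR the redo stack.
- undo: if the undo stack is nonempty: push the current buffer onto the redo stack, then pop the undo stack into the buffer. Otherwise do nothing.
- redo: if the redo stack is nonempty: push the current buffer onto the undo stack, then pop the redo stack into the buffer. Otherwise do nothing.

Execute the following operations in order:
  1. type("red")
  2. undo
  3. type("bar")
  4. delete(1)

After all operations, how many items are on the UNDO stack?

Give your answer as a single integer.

After op 1 (type): buf='red' undo_depth=1 redo_depth=0
After op 2 (undo): buf='(empty)' undo_depth=0 redo_depth=1
After op 3 (type): buf='bar' undo_depth=1 redo_depth=0
After op 4 (delete): buf='ba' undo_depth=2 redo_depth=0

Answer: 2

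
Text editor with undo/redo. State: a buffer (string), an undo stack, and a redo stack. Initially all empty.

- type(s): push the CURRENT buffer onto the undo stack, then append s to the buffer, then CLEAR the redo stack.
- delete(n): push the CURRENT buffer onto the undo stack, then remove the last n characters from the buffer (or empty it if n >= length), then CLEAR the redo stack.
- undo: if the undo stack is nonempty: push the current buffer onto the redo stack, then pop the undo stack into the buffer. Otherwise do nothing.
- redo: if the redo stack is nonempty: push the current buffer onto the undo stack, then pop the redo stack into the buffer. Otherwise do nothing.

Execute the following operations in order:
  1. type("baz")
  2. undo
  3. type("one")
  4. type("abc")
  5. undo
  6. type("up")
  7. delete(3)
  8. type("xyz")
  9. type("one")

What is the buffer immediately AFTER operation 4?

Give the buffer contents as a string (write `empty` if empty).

Answer: oneabc

Derivation:
After op 1 (type): buf='baz' undo_depth=1 redo_depth=0
After op 2 (undo): buf='(empty)' undo_depth=0 redo_depth=1
After op 3 (type): buf='one' undo_depth=1 redo_depth=0
After op 4 (type): buf='oneabc' undo_depth=2 redo_depth=0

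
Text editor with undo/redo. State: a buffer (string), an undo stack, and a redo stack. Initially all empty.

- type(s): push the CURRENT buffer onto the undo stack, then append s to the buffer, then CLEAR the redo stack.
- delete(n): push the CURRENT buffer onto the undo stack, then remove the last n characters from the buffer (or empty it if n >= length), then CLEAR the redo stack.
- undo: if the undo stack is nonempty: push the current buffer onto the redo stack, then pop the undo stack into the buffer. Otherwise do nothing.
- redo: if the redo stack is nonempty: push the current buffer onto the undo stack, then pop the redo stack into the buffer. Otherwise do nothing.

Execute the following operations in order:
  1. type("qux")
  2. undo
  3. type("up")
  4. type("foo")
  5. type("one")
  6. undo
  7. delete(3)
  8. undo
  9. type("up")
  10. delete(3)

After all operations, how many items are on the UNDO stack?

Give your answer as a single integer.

After op 1 (type): buf='qux' undo_depth=1 redo_depth=0
After op 2 (undo): buf='(empty)' undo_depth=0 redo_depth=1
After op 3 (type): buf='up' undo_depth=1 redo_depth=0
After op 4 (type): buf='upfoo' undo_depth=2 redo_depth=0
After op 5 (type): buf='upfooone' undo_depth=3 redo_depth=0
After op 6 (undo): buf='upfoo' undo_depth=2 redo_depth=1
After op 7 (delete): buf='up' undo_depth=3 redo_depth=0
After op 8 (undo): buf='upfoo' undo_depth=2 redo_depth=1
After op 9 (type): buf='upfooup' undo_depth=3 redo_depth=0
After op 10 (delete): buf='upfo' undo_depth=4 redo_depth=0

Answer: 4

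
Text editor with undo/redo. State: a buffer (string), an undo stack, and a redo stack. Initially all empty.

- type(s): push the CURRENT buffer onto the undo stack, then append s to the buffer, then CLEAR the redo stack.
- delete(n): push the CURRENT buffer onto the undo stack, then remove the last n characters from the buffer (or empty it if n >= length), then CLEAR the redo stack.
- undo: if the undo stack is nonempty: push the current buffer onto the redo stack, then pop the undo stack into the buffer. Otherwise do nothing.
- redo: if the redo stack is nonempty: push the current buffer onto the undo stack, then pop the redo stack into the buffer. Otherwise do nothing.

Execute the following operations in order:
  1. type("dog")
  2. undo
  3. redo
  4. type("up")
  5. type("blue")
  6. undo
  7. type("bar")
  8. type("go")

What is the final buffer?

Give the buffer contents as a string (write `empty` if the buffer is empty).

Answer: dogupbargo

Derivation:
After op 1 (type): buf='dog' undo_depth=1 redo_depth=0
After op 2 (undo): buf='(empty)' undo_depth=0 redo_depth=1
After op 3 (redo): buf='dog' undo_depth=1 redo_depth=0
After op 4 (type): buf='dogup' undo_depth=2 redo_depth=0
After op 5 (type): buf='dogupblue' undo_depth=3 redo_depth=0
After op 6 (undo): buf='dogup' undo_depth=2 redo_depth=1
After op 7 (type): buf='dogupbar' undo_depth=3 redo_depth=0
After op 8 (type): buf='dogupbargo' undo_depth=4 redo_depth=0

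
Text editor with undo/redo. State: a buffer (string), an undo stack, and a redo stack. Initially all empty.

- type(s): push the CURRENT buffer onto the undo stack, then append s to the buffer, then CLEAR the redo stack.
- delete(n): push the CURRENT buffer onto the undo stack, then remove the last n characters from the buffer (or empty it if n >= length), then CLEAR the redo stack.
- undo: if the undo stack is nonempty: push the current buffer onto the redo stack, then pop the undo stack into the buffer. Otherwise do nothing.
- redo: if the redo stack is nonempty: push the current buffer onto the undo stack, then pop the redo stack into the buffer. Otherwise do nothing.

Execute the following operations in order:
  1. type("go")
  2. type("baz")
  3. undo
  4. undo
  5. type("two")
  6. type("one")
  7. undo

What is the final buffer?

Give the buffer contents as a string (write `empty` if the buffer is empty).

Answer: two

Derivation:
After op 1 (type): buf='go' undo_depth=1 redo_depth=0
After op 2 (type): buf='gobaz' undo_depth=2 redo_depth=0
After op 3 (undo): buf='go' undo_depth=1 redo_depth=1
After op 4 (undo): buf='(empty)' undo_depth=0 redo_depth=2
After op 5 (type): buf='two' undo_depth=1 redo_depth=0
After op 6 (type): buf='twoone' undo_depth=2 redo_depth=0
After op 7 (undo): buf='two' undo_depth=1 redo_depth=1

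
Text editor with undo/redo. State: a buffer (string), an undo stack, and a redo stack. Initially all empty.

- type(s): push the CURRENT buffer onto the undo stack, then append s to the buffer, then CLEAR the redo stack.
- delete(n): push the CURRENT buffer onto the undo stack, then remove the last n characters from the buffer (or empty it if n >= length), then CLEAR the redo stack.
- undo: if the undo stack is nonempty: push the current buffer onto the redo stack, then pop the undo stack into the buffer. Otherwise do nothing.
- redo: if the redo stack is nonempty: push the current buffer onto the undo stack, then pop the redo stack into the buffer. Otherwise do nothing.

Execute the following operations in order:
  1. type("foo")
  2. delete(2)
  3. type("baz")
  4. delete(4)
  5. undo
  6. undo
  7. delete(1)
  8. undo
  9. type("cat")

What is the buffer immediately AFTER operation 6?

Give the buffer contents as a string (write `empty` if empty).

Answer: f

Derivation:
After op 1 (type): buf='foo' undo_depth=1 redo_depth=0
After op 2 (delete): buf='f' undo_depth=2 redo_depth=0
After op 3 (type): buf='fbaz' undo_depth=3 redo_depth=0
After op 4 (delete): buf='(empty)' undo_depth=4 redo_depth=0
After op 5 (undo): buf='fbaz' undo_depth=3 redo_depth=1
After op 6 (undo): buf='f' undo_depth=2 redo_depth=2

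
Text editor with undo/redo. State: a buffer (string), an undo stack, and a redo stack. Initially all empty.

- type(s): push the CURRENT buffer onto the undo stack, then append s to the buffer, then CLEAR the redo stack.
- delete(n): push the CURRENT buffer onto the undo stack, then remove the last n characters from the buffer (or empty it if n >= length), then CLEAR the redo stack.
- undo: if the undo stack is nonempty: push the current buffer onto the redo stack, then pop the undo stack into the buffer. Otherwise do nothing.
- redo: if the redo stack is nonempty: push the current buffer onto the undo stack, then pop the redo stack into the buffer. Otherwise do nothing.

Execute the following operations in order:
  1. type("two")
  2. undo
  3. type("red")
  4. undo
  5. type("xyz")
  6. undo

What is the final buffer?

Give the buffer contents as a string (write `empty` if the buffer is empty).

After op 1 (type): buf='two' undo_depth=1 redo_depth=0
After op 2 (undo): buf='(empty)' undo_depth=0 redo_depth=1
After op 3 (type): buf='red' undo_depth=1 redo_depth=0
After op 4 (undo): buf='(empty)' undo_depth=0 redo_depth=1
After op 5 (type): buf='xyz' undo_depth=1 redo_depth=0
After op 6 (undo): buf='(empty)' undo_depth=0 redo_depth=1

Answer: empty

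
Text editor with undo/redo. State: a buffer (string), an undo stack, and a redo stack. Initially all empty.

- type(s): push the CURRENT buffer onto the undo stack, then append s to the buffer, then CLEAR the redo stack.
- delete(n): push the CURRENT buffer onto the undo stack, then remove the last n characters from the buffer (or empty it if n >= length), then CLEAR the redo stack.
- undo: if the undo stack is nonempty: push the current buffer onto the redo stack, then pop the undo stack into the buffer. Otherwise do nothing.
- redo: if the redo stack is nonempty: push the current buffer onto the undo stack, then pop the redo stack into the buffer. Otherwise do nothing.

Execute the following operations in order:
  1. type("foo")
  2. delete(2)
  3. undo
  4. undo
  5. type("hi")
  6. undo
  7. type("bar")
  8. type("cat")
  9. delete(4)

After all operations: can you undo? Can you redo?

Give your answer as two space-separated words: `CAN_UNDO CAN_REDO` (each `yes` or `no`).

After op 1 (type): buf='foo' undo_depth=1 redo_depth=0
After op 2 (delete): buf='f' undo_depth=2 redo_depth=0
After op 3 (undo): buf='foo' undo_depth=1 redo_depth=1
After op 4 (undo): buf='(empty)' undo_depth=0 redo_depth=2
After op 5 (type): buf='hi' undo_depth=1 redo_depth=0
After op 6 (undo): buf='(empty)' undo_depth=0 redo_depth=1
After op 7 (type): buf='bar' undo_depth=1 redo_depth=0
After op 8 (type): buf='barcat' undo_depth=2 redo_depth=0
After op 9 (delete): buf='ba' undo_depth=3 redo_depth=0

Answer: yes no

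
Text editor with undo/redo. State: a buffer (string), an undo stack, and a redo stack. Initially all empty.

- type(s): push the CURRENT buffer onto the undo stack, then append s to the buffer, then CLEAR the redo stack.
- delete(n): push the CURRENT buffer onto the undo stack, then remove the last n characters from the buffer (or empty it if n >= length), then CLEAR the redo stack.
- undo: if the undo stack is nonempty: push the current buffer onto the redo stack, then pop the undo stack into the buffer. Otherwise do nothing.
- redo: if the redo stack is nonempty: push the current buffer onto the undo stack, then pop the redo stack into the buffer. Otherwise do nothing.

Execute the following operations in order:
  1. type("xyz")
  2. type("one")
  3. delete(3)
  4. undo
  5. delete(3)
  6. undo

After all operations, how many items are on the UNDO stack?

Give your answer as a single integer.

Answer: 2

Derivation:
After op 1 (type): buf='xyz' undo_depth=1 redo_depth=0
After op 2 (type): buf='xyzone' undo_depth=2 redo_depth=0
After op 3 (delete): buf='xyz' undo_depth=3 redo_depth=0
After op 4 (undo): buf='xyzone' undo_depth=2 redo_depth=1
After op 5 (delete): buf='xyz' undo_depth=3 redo_depth=0
After op 6 (undo): buf='xyzone' undo_depth=2 redo_depth=1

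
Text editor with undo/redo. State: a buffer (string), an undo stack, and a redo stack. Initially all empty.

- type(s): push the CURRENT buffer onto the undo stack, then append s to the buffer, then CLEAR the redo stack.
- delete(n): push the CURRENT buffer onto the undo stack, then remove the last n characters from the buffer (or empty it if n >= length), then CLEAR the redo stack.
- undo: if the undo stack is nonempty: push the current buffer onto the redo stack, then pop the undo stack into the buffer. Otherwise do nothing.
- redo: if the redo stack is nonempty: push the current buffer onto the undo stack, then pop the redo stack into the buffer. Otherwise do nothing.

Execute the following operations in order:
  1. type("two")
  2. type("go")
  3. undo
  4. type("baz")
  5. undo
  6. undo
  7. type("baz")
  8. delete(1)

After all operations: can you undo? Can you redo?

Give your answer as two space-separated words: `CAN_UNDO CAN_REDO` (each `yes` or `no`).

Answer: yes no

Derivation:
After op 1 (type): buf='two' undo_depth=1 redo_depth=0
After op 2 (type): buf='twogo' undo_depth=2 redo_depth=0
After op 3 (undo): buf='two' undo_depth=1 redo_depth=1
After op 4 (type): buf='twobaz' undo_depth=2 redo_depth=0
After op 5 (undo): buf='two' undo_depth=1 redo_depth=1
After op 6 (undo): buf='(empty)' undo_depth=0 redo_depth=2
After op 7 (type): buf='baz' undo_depth=1 redo_depth=0
After op 8 (delete): buf='ba' undo_depth=2 redo_depth=0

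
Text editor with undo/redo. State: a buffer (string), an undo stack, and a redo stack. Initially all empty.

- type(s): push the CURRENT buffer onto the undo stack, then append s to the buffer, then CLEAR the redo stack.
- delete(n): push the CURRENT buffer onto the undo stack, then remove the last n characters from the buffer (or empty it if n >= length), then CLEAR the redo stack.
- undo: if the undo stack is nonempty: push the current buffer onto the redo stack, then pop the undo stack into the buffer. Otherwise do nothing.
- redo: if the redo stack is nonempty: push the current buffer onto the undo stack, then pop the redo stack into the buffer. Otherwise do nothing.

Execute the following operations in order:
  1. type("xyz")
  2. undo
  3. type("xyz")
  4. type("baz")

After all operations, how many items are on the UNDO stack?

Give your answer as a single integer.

After op 1 (type): buf='xyz' undo_depth=1 redo_depth=0
After op 2 (undo): buf='(empty)' undo_depth=0 redo_depth=1
After op 3 (type): buf='xyz' undo_depth=1 redo_depth=0
After op 4 (type): buf='xyzbaz' undo_depth=2 redo_depth=0

Answer: 2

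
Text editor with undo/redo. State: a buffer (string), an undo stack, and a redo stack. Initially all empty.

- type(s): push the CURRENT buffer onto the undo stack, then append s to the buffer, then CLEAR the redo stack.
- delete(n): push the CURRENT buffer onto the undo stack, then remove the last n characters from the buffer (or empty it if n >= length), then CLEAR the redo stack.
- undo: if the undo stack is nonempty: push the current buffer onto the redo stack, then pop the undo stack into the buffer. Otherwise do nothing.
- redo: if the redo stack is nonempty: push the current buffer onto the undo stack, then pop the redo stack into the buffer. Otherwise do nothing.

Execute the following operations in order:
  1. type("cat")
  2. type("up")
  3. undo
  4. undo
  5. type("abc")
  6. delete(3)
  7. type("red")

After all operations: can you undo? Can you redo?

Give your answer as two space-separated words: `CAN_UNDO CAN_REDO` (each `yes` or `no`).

Answer: yes no

Derivation:
After op 1 (type): buf='cat' undo_depth=1 redo_depth=0
After op 2 (type): buf='catup' undo_depth=2 redo_depth=0
After op 3 (undo): buf='cat' undo_depth=1 redo_depth=1
After op 4 (undo): buf='(empty)' undo_depth=0 redo_depth=2
After op 5 (type): buf='abc' undo_depth=1 redo_depth=0
After op 6 (delete): buf='(empty)' undo_depth=2 redo_depth=0
After op 7 (type): buf='red' undo_depth=3 redo_depth=0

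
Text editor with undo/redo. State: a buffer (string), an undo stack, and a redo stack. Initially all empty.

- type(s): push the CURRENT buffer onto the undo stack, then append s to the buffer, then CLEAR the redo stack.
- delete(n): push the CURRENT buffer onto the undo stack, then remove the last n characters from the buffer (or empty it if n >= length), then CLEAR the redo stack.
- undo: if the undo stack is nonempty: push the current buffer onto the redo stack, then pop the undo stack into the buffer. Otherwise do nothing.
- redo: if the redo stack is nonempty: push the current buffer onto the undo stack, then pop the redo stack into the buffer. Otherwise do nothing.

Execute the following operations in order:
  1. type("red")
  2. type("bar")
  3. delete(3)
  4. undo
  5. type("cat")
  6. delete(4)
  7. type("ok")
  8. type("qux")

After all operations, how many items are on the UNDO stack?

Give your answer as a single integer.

Answer: 6

Derivation:
After op 1 (type): buf='red' undo_depth=1 redo_depth=0
After op 2 (type): buf='redbar' undo_depth=2 redo_depth=0
After op 3 (delete): buf='red' undo_depth=3 redo_depth=0
After op 4 (undo): buf='redbar' undo_depth=2 redo_depth=1
After op 5 (type): buf='redbarcat' undo_depth=3 redo_depth=0
After op 6 (delete): buf='redba' undo_depth=4 redo_depth=0
After op 7 (type): buf='redbaok' undo_depth=5 redo_depth=0
After op 8 (type): buf='redbaokqux' undo_depth=6 redo_depth=0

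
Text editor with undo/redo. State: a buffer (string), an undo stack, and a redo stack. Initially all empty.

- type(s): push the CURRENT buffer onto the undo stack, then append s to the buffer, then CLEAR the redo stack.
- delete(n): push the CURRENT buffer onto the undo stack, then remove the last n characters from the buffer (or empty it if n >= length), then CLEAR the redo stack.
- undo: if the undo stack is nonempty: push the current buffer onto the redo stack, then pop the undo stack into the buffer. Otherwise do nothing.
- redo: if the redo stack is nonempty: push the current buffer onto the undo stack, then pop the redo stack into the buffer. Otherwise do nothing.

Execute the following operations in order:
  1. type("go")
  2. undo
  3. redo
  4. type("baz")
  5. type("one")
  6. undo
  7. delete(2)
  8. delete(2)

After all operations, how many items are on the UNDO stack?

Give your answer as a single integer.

After op 1 (type): buf='go' undo_depth=1 redo_depth=0
After op 2 (undo): buf='(empty)' undo_depth=0 redo_depth=1
After op 3 (redo): buf='go' undo_depth=1 redo_depth=0
After op 4 (type): buf='gobaz' undo_depth=2 redo_depth=0
After op 5 (type): buf='gobazone' undo_depth=3 redo_depth=0
After op 6 (undo): buf='gobaz' undo_depth=2 redo_depth=1
After op 7 (delete): buf='gob' undo_depth=3 redo_depth=0
After op 8 (delete): buf='g' undo_depth=4 redo_depth=0

Answer: 4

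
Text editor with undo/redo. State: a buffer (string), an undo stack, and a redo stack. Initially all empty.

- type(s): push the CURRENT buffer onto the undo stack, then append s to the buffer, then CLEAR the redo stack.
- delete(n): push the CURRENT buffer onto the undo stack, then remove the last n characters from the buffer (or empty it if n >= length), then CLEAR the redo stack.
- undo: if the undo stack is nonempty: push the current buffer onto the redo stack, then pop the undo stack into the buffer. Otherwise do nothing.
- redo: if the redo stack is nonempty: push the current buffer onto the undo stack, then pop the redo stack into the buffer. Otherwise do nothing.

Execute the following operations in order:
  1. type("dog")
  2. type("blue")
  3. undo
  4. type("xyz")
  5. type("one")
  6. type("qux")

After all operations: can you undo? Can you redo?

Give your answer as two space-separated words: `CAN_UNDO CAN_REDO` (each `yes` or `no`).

After op 1 (type): buf='dog' undo_depth=1 redo_depth=0
After op 2 (type): buf='dogblue' undo_depth=2 redo_depth=0
After op 3 (undo): buf='dog' undo_depth=1 redo_depth=1
After op 4 (type): buf='dogxyz' undo_depth=2 redo_depth=0
After op 5 (type): buf='dogxyzone' undo_depth=3 redo_depth=0
After op 6 (type): buf='dogxyzonequx' undo_depth=4 redo_depth=0

Answer: yes no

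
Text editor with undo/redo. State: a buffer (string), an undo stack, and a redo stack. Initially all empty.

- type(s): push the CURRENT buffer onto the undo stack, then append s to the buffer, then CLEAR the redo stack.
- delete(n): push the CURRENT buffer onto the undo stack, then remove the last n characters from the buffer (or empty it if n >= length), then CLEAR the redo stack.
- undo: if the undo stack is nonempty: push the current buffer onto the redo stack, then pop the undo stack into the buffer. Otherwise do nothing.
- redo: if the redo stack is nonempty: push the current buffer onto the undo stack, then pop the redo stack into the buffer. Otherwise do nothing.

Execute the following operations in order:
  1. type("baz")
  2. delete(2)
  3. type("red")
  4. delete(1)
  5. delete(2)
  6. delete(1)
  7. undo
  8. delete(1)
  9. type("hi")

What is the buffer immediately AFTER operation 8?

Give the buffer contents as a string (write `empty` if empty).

Answer: empty

Derivation:
After op 1 (type): buf='baz' undo_depth=1 redo_depth=0
After op 2 (delete): buf='b' undo_depth=2 redo_depth=0
After op 3 (type): buf='bred' undo_depth=3 redo_depth=0
After op 4 (delete): buf='bre' undo_depth=4 redo_depth=0
After op 5 (delete): buf='b' undo_depth=5 redo_depth=0
After op 6 (delete): buf='(empty)' undo_depth=6 redo_depth=0
After op 7 (undo): buf='b' undo_depth=5 redo_depth=1
After op 8 (delete): buf='(empty)' undo_depth=6 redo_depth=0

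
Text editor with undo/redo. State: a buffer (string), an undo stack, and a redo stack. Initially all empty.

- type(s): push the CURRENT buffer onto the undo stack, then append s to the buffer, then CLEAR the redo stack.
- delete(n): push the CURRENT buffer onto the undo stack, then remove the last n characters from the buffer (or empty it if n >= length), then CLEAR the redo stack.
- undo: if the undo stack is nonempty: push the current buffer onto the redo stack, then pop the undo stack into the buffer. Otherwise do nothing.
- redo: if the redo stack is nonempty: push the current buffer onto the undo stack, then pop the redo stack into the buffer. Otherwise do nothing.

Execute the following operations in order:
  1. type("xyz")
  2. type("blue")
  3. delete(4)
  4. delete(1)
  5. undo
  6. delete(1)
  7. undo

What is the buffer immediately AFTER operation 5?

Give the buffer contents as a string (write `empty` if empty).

Answer: xyz

Derivation:
After op 1 (type): buf='xyz' undo_depth=1 redo_depth=0
After op 2 (type): buf='xyzblue' undo_depth=2 redo_depth=0
After op 3 (delete): buf='xyz' undo_depth=3 redo_depth=0
After op 4 (delete): buf='xy' undo_depth=4 redo_depth=0
After op 5 (undo): buf='xyz' undo_depth=3 redo_depth=1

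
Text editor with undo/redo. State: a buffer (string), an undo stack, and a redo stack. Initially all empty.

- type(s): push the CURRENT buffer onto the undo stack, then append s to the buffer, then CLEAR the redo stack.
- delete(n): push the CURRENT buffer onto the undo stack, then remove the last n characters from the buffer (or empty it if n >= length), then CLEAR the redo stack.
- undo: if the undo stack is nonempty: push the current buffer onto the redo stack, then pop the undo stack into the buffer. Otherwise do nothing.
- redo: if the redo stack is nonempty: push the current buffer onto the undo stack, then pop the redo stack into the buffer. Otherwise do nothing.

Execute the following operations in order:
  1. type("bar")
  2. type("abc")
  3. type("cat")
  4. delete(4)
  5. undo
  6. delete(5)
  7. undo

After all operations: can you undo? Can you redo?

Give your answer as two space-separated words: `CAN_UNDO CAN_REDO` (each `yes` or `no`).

After op 1 (type): buf='bar' undo_depth=1 redo_depth=0
After op 2 (type): buf='barabc' undo_depth=2 redo_depth=0
After op 3 (type): buf='barabccat' undo_depth=3 redo_depth=0
After op 4 (delete): buf='barab' undo_depth=4 redo_depth=0
After op 5 (undo): buf='barabccat' undo_depth=3 redo_depth=1
After op 6 (delete): buf='bara' undo_depth=4 redo_depth=0
After op 7 (undo): buf='barabccat' undo_depth=3 redo_depth=1

Answer: yes yes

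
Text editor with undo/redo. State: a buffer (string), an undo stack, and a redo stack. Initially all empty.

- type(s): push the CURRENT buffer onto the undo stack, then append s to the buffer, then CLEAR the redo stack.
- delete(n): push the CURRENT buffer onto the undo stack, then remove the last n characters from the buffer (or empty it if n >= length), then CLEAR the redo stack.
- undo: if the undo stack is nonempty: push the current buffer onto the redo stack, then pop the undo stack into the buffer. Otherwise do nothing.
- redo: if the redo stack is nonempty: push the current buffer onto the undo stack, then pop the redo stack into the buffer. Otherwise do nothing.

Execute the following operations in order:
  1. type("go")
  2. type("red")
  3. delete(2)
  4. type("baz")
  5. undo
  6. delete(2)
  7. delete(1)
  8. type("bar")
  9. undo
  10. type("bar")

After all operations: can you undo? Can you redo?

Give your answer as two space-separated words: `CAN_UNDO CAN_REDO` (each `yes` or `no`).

After op 1 (type): buf='go' undo_depth=1 redo_depth=0
After op 2 (type): buf='gored' undo_depth=2 redo_depth=0
After op 3 (delete): buf='gor' undo_depth=3 redo_depth=0
After op 4 (type): buf='gorbaz' undo_depth=4 redo_depth=0
After op 5 (undo): buf='gor' undo_depth=3 redo_depth=1
After op 6 (delete): buf='g' undo_depth=4 redo_depth=0
After op 7 (delete): buf='(empty)' undo_depth=5 redo_depth=0
After op 8 (type): buf='bar' undo_depth=6 redo_depth=0
After op 9 (undo): buf='(empty)' undo_depth=5 redo_depth=1
After op 10 (type): buf='bar' undo_depth=6 redo_depth=0

Answer: yes no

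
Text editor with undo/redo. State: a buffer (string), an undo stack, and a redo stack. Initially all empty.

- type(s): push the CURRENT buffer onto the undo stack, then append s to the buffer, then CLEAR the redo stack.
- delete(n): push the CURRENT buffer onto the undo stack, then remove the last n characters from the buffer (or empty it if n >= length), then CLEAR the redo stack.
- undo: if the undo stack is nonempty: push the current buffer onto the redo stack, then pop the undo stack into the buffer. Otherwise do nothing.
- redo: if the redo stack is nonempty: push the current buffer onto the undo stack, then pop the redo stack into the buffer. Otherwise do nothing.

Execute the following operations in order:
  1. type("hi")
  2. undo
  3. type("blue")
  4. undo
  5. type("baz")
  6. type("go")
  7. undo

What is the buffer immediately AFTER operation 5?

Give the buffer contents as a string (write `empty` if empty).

After op 1 (type): buf='hi' undo_depth=1 redo_depth=0
After op 2 (undo): buf='(empty)' undo_depth=0 redo_depth=1
After op 3 (type): buf='blue' undo_depth=1 redo_depth=0
After op 4 (undo): buf='(empty)' undo_depth=0 redo_depth=1
After op 5 (type): buf='baz' undo_depth=1 redo_depth=0

Answer: baz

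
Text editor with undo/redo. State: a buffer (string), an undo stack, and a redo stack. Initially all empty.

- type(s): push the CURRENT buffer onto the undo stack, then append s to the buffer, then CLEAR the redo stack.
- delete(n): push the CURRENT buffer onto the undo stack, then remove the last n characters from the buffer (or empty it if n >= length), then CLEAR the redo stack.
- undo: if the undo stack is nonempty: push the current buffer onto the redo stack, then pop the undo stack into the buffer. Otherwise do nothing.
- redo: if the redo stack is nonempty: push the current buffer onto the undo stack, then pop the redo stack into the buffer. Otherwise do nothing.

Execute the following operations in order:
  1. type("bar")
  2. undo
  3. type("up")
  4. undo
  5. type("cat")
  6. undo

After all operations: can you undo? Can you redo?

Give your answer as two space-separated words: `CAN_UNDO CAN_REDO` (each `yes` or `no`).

Answer: no yes

Derivation:
After op 1 (type): buf='bar' undo_depth=1 redo_depth=0
After op 2 (undo): buf='(empty)' undo_depth=0 redo_depth=1
After op 3 (type): buf='up' undo_depth=1 redo_depth=0
After op 4 (undo): buf='(empty)' undo_depth=0 redo_depth=1
After op 5 (type): buf='cat' undo_depth=1 redo_depth=0
After op 6 (undo): buf='(empty)' undo_depth=0 redo_depth=1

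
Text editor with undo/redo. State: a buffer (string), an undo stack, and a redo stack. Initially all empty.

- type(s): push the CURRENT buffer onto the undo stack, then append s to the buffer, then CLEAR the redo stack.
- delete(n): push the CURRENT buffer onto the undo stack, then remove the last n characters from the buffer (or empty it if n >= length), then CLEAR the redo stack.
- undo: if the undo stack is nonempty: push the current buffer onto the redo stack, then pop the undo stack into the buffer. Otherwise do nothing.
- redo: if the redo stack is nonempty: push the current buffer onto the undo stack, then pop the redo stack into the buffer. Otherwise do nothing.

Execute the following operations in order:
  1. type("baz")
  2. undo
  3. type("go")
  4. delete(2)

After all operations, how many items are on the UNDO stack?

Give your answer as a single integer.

After op 1 (type): buf='baz' undo_depth=1 redo_depth=0
After op 2 (undo): buf='(empty)' undo_depth=0 redo_depth=1
After op 3 (type): buf='go' undo_depth=1 redo_depth=0
After op 4 (delete): buf='(empty)' undo_depth=2 redo_depth=0

Answer: 2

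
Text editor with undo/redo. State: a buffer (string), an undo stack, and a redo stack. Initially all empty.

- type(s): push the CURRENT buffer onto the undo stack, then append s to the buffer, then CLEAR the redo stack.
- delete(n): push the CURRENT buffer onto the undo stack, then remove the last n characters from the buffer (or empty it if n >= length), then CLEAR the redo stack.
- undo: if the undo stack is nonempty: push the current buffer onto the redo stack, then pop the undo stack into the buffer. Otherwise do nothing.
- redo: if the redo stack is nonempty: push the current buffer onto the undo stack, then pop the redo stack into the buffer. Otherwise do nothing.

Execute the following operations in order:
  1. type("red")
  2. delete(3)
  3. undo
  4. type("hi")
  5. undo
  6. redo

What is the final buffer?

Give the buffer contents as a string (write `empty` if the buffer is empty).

After op 1 (type): buf='red' undo_depth=1 redo_depth=0
After op 2 (delete): buf='(empty)' undo_depth=2 redo_depth=0
After op 3 (undo): buf='red' undo_depth=1 redo_depth=1
After op 4 (type): buf='redhi' undo_depth=2 redo_depth=0
After op 5 (undo): buf='red' undo_depth=1 redo_depth=1
After op 6 (redo): buf='redhi' undo_depth=2 redo_depth=0

Answer: redhi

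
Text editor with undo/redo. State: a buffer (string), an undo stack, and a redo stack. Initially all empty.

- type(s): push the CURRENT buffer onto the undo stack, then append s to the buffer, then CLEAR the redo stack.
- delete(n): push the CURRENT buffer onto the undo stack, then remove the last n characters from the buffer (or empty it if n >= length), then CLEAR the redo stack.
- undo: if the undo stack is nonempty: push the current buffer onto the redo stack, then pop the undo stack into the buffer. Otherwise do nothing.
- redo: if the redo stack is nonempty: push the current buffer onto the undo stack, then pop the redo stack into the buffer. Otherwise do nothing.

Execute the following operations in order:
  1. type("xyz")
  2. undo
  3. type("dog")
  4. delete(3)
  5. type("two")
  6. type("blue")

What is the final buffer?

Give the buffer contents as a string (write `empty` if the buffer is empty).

After op 1 (type): buf='xyz' undo_depth=1 redo_depth=0
After op 2 (undo): buf='(empty)' undo_depth=0 redo_depth=1
After op 3 (type): buf='dog' undo_depth=1 redo_depth=0
After op 4 (delete): buf='(empty)' undo_depth=2 redo_depth=0
After op 5 (type): buf='two' undo_depth=3 redo_depth=0
After op 6 (type): buf='twoblue' undo_depth=4 redo_depth=0

Answer: twoblue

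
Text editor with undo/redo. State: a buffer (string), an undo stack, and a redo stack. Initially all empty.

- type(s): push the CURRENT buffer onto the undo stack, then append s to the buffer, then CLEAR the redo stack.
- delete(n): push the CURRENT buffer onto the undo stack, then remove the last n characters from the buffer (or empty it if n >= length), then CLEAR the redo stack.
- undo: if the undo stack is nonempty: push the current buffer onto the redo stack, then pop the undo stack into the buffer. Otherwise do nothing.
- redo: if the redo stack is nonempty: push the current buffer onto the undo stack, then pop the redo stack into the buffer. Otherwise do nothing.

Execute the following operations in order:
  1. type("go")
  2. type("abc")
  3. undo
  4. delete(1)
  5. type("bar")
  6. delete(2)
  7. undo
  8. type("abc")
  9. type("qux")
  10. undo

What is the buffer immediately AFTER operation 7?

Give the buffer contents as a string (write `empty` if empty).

Answer: gbar

Derivation:
After op 1 (type): buf='go' undo_depth=1 redo_depth=0
After op 2 (type): buf='goabc' undo_depth=2 redo_depth=0
After op 3 (undo): buf='go' undo_depth=1 redo_depth=1
After op 4 (delete): buf='g' undo_depth=2 redo_depth=0
After op 5 (type): buf='gbar' undo_depth=3 redo_depth=0
After op 6 (delete): buf='gb' undo_depth=4 redo_depth=0
After op 7 (undo): buf='gbar' undo_depth=3 redo_depth=1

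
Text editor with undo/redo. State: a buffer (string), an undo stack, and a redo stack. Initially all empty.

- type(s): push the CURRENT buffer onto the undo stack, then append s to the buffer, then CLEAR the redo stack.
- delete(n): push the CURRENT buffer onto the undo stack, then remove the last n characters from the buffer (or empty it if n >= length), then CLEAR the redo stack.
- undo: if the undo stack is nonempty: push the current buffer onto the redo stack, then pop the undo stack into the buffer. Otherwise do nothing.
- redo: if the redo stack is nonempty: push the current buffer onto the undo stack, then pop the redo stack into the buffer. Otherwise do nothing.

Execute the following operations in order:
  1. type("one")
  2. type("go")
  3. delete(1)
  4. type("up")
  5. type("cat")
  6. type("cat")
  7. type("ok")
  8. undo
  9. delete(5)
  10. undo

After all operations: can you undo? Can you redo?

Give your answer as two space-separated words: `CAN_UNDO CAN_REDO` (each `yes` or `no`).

Answer: yes yes

Derivation:
After op 1 (type): buf='one' undo_depth=1 redo_depth=0
After op 2 (type): buf='onego' undo_depth=2 redo_depth=0
After op 3 (delete): buf='oneg' undo_depth=3 redo_depth=0
After op 4 (type): buf='onegup' undo_depth=4 redo_depth=0
After op 5 (type): buf='onegupcat' undo_depth=5 redo_depth=0
After op 6 (type): buf='onegupcatcat' undo_depth=6 redo_depth=0
After op 7 (type): buf='onegupcatcatok' undo_depth=7 redo_depth=0
After op 8 (undo): buf='onegupcatcat' undo_depth=6 redo_depth=1
After op 9 (delete): buf='onegupc' undo_depth=7 redo_depth=0
After op 10 (undo): buf='onegupcatcat' undo_depth=6 redo_depth=1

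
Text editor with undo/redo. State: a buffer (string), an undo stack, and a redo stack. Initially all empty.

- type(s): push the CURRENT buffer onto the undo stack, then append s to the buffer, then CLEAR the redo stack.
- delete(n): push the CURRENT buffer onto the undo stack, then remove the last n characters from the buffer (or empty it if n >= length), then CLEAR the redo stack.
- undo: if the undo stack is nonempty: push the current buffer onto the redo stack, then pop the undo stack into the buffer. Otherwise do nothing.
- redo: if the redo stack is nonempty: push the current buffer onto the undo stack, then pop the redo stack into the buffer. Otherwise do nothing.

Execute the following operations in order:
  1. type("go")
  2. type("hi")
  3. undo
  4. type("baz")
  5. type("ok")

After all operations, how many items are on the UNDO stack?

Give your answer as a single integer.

Answer: 3

Derivation:
After op 1 (type): buf='go' undo_depth=1 redo_depth=0
After op 2 (type): buf='gohi' undo_depth=2 redo_depth=0
After op 3 (undo): buf='go' undo_depth=1 redo_depth=1
After op 4 (type): buf='gobaz' undo_depth=2 redo_depth=0
After op 5 (type): buf='gobazok' undo_depth=3 redo_depth=0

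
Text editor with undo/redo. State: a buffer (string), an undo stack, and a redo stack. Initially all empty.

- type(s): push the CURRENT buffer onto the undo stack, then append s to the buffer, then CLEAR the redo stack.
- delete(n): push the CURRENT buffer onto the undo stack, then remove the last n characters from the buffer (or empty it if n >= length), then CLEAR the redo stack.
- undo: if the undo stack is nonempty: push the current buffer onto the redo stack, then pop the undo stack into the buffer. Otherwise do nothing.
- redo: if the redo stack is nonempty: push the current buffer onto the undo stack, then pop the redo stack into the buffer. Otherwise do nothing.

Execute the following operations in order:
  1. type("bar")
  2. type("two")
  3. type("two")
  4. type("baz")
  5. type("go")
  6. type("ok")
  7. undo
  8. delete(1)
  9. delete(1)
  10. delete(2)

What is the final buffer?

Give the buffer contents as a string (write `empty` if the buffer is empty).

After op 1 (type): buf='bar' undo_depth=1 redo_depth=0
After op 2 (type): buf='bartwo' undo_depth=2 redo_depth=0
After op 3 (type): buf='bartwotwo' undo_depth=3 redo_depth=0
After op 4 (type): buf='bartwotwobaz' undo_depth=4 redo_depth=0
After op 5 (type): buf='bartwotwobazgo' undo_depth=5 redo_depth=0
After op 6 (type): buf='bartwotwobazgook' undo_depth=6 redo_depth=0
After op 7 (undo): buf='bartwotwobazgo' undo_depth=5 redo_depth=1
After op 8 (delete): buf='bartwotwobazg' undo_depth=6 redo_depth=0
After op 9 (delete): buf='bartwotwobaz' undo_depth=7 redo_depth=0
After op 10 (delete): buf='bartwotwob' undo_depth=8 redo_depth=0

Answer: bartwotwob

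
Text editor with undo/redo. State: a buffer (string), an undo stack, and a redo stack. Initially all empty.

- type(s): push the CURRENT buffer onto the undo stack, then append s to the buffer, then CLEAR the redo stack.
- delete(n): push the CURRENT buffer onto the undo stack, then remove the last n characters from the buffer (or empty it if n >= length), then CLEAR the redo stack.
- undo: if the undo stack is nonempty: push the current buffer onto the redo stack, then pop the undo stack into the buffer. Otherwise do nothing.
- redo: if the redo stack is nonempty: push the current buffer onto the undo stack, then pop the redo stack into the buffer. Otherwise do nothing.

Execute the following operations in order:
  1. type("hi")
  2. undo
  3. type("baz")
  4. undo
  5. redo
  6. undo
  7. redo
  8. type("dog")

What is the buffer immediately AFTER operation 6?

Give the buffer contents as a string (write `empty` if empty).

After op 1 (type): buf='hi' undo_depth=1 redo_depth=0
After op 2 (undo): buf='(empty)' undo_depth=0 redo_depth=1
After op 3 (type): buf='baz' undo_depth=1 redo_depth=0
After op 4 (undo): buf='(empty)' undo_depth=0 redo_depth=1
After op 5 (redo): buf='baz' undo_depth=1 redo_depth=0
After op 6 (undo): buf='(empty)' undo_depth=0 redo_depth=1

Answer: empty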